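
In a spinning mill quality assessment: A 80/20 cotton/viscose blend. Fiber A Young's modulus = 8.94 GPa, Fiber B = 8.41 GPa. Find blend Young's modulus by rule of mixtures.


Formula: Blend property = (fraction_A * property_A) + (fraction_B * property_B)
Step 1: Contribution A = 80/100 * 8.94 GPa = 7.152 GPa
Step 2: Contribution B = 20/100 * 8.41 GPa = 1.682 GPa
Step 3: Blend Young's modulus = 7.152 + 1.682 = 8.834 GPa

8.834 GPa


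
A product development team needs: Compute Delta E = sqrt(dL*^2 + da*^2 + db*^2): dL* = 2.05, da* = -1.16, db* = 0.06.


Formula: Delta E = sqrt(dL*^2 + da*^2 + db*^2)
Step 1: dL*^2 = 2.05^2 = 4.2025
Step 2: da*^2 = (-1.16)^2 = 1.3456
Step 3: db*^2 = 0.06^2 = 0.0036
Step 4: Sum = 4.2025 + 1.3456 + 0.0036 = 5.5517
Step 5: Delta E = sqrt(5.5517) = 2.36

2.36 Delta E


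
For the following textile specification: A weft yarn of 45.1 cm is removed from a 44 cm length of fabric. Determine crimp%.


Formula: Crimp% = ((L_yarn - L_fabric) / L_fabric) * 100
Step 1: Extension = 45.1 - 44 = 1.1 cm
Step 2: Crimp% = (1.1 / 44) * 100
Step 3: Crimp% = 0.025 * 100 = 2.5%

2.5%


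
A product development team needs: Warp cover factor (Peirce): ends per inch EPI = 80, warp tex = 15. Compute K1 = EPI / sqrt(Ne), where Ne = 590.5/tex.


Formula: K1 = EPI / sqrt(Ne), with Ne = 590.5 / tex_warp
Step 1: Ne = 590.5 / 15 = 39.367
Step 2: sqrt(Ne) = sqrt(39.367) = 6.2743
Step 3: K1 = 80 / 6.2743 = 12.8

12.8


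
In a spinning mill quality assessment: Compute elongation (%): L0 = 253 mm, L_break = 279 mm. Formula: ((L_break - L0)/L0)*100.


Formula: Elongation (%) = ((L_break - L0) / L0) * 100
Step 1: Extension = 279 - 253 = 26 mm
Step 2: Elongation = (26 / 253) * 100
Step 3: Elongation = 0.102767 * 100 = 10.2767% ≈ 10.3%

10.3%


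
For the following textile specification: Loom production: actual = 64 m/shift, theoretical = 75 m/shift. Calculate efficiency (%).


Formula: Efficiency% = (Actual output / Theoretical output) * 100
Efficiency% = (64 / 75) * 100
Efficiency% = 0.853333 * 100 = 85.3333% ≈ 85.3%

85.3%


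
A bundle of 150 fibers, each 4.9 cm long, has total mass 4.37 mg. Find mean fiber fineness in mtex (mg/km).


Formula: fineness (mtex) = mass (mg) / total length (km) = (mass_mg / total_length_m) * 1000
Step 1: Convert fiber length: 4.9 cm = 0.049 m
Step 2: Total fiber length = 150 * 0.049 = 7.35 m
Step 3: Linear density = 4.37 mg / 7.35 m = 0.5946 mg/m
Step 4: fineness = 0.5946 * 1000 = 594.6 mtex

594.6 mtex


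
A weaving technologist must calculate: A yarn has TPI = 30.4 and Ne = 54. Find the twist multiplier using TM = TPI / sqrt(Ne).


Formula: TM = TPI / sqrt(Ne)
Step 1: sqrt(Ne) = sqrt(54) = 7.3485
Step 2: TM = 30.4 / 7.3485 = 4.14

4.14 TM


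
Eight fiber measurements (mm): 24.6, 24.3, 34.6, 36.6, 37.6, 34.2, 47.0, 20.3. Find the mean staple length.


Formula: Mean = sum of lengths / count
Sum = 24.6 + 24.3 + 34.6 + 36.6 + 37.6 + 34.2 + 47.0 + 20.3
Sum = 259.2 mm
Mean = 259.2 / 8 = 32.40 mm

32.40 mm


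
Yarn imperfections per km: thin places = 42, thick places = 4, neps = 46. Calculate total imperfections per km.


Formula: Total = thin places + thick places + neps
Total = 42 + 4 + 46
Total = 92 imperfections/km

92 imperfections/km


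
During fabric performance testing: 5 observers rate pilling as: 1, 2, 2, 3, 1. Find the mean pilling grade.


Formula: Mean = sum / count
Sum = 1 + 2 + 2 + 3 + 1 = 9
Mean = 9 / 5 = 1.8

1.8


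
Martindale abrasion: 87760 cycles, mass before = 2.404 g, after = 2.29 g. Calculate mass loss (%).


Formula: Mass loss% = ((m_before - m_after) / m_before) * 100
Step 1: Mass loss = 2.404 - 2.29 = 0.114 g
Step 2: Ratio = 0.114 / 2.404 = 0.047421
Step 3: Mass loss% = 0.047421 * 100 = 4.7421% ≈ 4.74%

4.74%


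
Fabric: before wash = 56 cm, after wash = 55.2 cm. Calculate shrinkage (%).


Formula: Shrinkage% = ((L_before - L_after) / L_before) * 100
Step 1: Shrinkage = 56 - 55.2 = 0.8 cm
Step 2: Shrinkage% = (0.8 / 56) * 100
Step 3: Shrinkage% = 0.014286 * 100 = 1.4286% ≈ 1.4%

1.4%


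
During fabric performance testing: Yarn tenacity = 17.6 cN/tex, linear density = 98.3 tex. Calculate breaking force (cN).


Formula: Breaking force = Tenacity * Linear density
F = 17.6 cN/tex * 98.3 tex
F = 1730.08 cN

1730.08 cN


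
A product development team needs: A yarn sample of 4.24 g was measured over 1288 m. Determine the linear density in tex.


Formula: Tex = (mass_g / length_m) * 1000
Substituting: Tex = (4.24 / 1288) * 1000
Intermediate: 4.24 / 1288 = 0.00329193 g/m
Tex = 0.00329193 * 1000 = 3.29 tex

3.29 tex


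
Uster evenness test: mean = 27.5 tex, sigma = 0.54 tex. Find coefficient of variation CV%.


Formula: CV% = (standard deviation / mean) * 100
Step 1: Ratio = 0.54 / 27.5 = 0.019636
Step 2: CV% = 0.019636 * 100 = 1.9636% ≈ 2.0%

2.0%


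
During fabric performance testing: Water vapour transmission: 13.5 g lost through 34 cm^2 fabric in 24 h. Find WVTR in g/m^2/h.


Formula: WVTR = mass_loss / (area * time)
Step 1: Convert area: 34 cm^2 = 0.0034 m^2
Step 2: WVTR = 13.5 g / (0.0034 m^2 * 24 h)
Step 3: WVTR = 13.5 / 0.0816 = 165.4 g/m^2/h

165.4 g/m^2/h


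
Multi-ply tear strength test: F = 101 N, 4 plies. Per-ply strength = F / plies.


Formula: Per-ply strength = Total force / Number of plies
Per-ply = 101 N / 4
Per-ply = 25.25 N

25.25 N


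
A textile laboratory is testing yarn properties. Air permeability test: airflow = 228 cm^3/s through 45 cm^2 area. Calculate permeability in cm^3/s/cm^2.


Formula: Air Permeability = Airflow / Test Area
AP = 228 cm^3/s / 45 cm^2
AP = 5.1 cm^3/s/cm^2

5.1 cm^3/s/cm^2


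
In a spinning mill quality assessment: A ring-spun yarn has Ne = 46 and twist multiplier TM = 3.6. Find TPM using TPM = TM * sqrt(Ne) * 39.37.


Formula: TPM = TM * sqrt(Ne) * 39.37
Step 1: sqrt(Ne) = sqrt(46) = 6.7823
Step 2: TM * sqrt(Ne) = 3.6 * 6.7823 = 24.4163
Step 3: TPM = 24.4163 * 39.37 = 961 twists/m

961 twists/m


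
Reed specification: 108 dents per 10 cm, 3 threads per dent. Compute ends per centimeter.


Formula: EPC = (dents per 10 cm * ends per dent) / 10
Step 1: Total ends per 10 cm = 108 * 3 = 324
Step 2: EPC = 324 / 10 = 32.4 ends/cm

32.4 ends/cm


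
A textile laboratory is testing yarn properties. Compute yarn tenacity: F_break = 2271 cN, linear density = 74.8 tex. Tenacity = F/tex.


Formula: Tenacity = Breaking force / Linear density
Tenacity = 2271 cN / 74.8 tex
Tenacity = 30.36 cN/tex

30.36 cN/tex


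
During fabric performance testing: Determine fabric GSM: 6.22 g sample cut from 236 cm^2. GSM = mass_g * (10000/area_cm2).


Formula: GSM = mass_g / area_m2
Step 1: Convert area: 236 cm^2 = 236 / 10000 = 0.0236 m^2
Step 2: GSM = 6.22 g / 0.0236 m^2 = 263.6 g/m^2

263.6 g/m^2


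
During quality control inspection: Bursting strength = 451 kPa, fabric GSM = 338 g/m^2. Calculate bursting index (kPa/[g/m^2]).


Formula: Bursting Index = Bursting Strength / Fabric GSM
BI = 451 kPa / 338 g/m^2
BI = 1.334 kPa/(g/m^2)

1.334 kPa/(g/m^2)


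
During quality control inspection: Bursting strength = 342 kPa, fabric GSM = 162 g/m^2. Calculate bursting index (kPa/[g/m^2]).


Formula: Bursting Index = Bursting Strength / Fabric GSM
BI = 342 kPa / 162 g/m^2
BI = 2.111 kPa/(g/m^2)

2.111 kPa/(g/m^2)


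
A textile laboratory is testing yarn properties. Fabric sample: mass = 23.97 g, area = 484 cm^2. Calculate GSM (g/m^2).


Formula: GSM = mass_g / area_m2
Step 1: Convert area: 484 cm^2 = 484 / 10000 = 0.0484 m^2
Step 2: GSM = 23.97 g / 0.0484 m^2 = 495.2 g/m^2

495.2 g/m^2


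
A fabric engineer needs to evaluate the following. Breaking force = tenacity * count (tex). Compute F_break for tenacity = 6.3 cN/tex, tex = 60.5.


Formula: Breaking force = Tenacity * Linear density
F = 6.3 cN/tex * 60.5 tex
F = 381.15 cN

381.15 cN


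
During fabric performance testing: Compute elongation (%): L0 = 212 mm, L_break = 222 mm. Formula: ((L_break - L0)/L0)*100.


Formula: Elongation (%) = ((L_break - L0) / L0) * 100
Step 1: Extension = 222 - 212 = 10 mm
Step 2: Elongation = (10 / 212) * 100
Step 3: Elongation = 0.04717 * 100 = 4.717% ≈ 4.7%

4.7%


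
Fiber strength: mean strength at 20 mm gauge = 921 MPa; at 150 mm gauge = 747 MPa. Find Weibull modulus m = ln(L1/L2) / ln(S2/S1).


Formula: m = ln(L1/L2) / ln(S2/S1)
Step 1: ln(L1/L2) = ln(20/150) = -2.01490
Step 2: S2/S1 = 747/921 = 0.81107
Step 3: ln(S2/S1) = ln(0.81107) = -0.20940
Step 4: m = -2.01490 / -0.20940 = 9.62

9.62 (Weibull m)


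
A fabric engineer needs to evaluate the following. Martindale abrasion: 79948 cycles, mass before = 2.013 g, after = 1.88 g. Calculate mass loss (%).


Formula: Mass loss% = ((m_before - m_after) / m_before) * 100
Step 1: Mass loss = 2.013 - 1.88 = 0.133 g
Step 2: Ratio = 0.133 / 2.013 = 0.0660705
Step 3: Mass loss% = 0.0660705 * 100 = 6.60705% ≈ 6.61%

6.61%


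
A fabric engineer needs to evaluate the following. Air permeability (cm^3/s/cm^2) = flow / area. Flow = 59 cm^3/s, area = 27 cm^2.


Formula: Air Permeability = Airflow / Test Area
AP = 59 cm^3/s / 27 cm^2
AP = 2.2 cm^3/s/cm^2

2.2 cm^3/s/cm^2


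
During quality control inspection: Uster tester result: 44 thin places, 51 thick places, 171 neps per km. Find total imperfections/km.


Formula: Total = thin places + thick places + neps
Total = 44 + 51 + 171
Total = 266 imperfections/km

266 imperfections/km


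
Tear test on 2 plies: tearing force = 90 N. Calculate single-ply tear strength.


Formula: Per-ply strength = Total force / Number of plies
Per-ply = 90 N / 2
Per-ply = 45 N

45 N


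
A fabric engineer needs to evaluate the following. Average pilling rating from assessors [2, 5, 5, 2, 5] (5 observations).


Formula: Mean = sum / count
Sum = 2 + 5 + 5 + 2 + 5 = 19
Mean = 19 / 5 = 3.8

3.8


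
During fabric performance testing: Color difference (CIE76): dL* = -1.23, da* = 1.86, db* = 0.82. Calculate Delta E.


Formula: Delta E = sqrt(dL*^2 + da*^2 + db*^2)
Step 1: dL*^2 = (-1.23)^2 = 1.5129
Step 2: da*^2 = 1.86^2 = 3.4596
Step 3: db*^2 = 0.82^2 = 0.6724
Step 4: Sum = 1.5129 + 3.4596 + 0.6724 = 5.6449
Step 5: Delta E = sqrt(5.6449) = 2.38

2.38 Delta E


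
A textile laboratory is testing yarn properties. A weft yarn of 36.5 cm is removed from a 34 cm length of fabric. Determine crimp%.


Formula: Crimp% = ((L_yarn - L_fabric) / L_fabric) * 100
Step 1: Extension = 36.5 - 34 = 2.5 cm
Step 2: Crimp% = (2.5 / 34) * 100
Step 3: Crimp% = 0.073529 * 100 = 7.3529% ≈ 7.4%

7.4%


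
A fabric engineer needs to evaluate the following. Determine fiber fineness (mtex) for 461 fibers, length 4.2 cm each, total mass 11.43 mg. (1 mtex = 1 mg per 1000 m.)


Formula: fineness (mtex) = mass (mg) / total length (km) = (mass_mg / total_length_m) * 1000
Step 1: Convert fiber length: 4.2 cm = 0.042 m
Step 2: Total fiber length = 461 * 0.042 = 19.362 m
Step 3: Linear density = 11.43 mg / 19.362 m = 0.5903 mg/m
Step 4: fineness = 0.5903 * 1000 = 590.3 mtex

590.3 mtex


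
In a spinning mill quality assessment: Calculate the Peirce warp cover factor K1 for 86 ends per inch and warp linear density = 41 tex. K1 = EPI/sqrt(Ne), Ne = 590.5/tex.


Formula: K1 = EPI / sqrt(Ne), with Ne = 590.5 / tex_warp
Step 1: Ne = 590.5 / 41 = 14.402
Step 2: sqrt(Ne) = sqrt(14.402) = 3.795
Step 3: K1 = 86 / 3.795 = 22.7

22.7


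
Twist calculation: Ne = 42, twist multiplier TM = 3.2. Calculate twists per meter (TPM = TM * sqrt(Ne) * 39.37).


Formula: TPM = TM * sqrt(Ne) * 39.37
Step 1: sqrt(Ne) = sqrt(42) = 6.4807
Step 2: TM * sqrt(Ne) = 3.2 * 6.4807 = 20.7382
Step 3: TPM = 20.7382 * 39.37 = 816 twists/m

816 twists/m


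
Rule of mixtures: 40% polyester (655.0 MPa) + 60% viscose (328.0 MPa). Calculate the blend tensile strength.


Formula: Blend property = (fraction_A * property_A) + (fraction_B * property_B)
Step 1: Contribution A = 40/100 * 655.0 MPa = 262.0 MPa
Step 2: Contribution B = 60/100 * 328.0 MPa = 196.8 MPa
Step 3: Blend tensile strength = 262.0 + 196.8 = 458.8 MPa

458.8 MPa


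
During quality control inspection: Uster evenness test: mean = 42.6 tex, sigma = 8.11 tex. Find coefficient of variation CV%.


Formula: CV% = (standard deviation / mean) * 100
Step 1: Ratio = 8.11 / 42.6 = 0.190376
Step 2: CV% = 0.190376 * 100 = 19.0376% ≈ 19.0%

19.0%


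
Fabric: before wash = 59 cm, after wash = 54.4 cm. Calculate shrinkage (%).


Formula: Shrinkage% = ((L_before - L_after) / L_before) * 100
Step 1: Shrinkage = 59 - 54.4 = 4.6 cm
Step 2: Shrinkage% = (4.6 / 59) * 100
Step 3: Shrinkage% = 0.077966 * 100 = 7.7966% ≈ 7.8%

7.8%


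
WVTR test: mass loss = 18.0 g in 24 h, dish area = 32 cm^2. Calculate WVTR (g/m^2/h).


Formula: WVTR = mass_loss / (area * time)
Step 1: Convert area: 32 cm^2 = 0.0032 m^2
Step 2: WVTR = 18.0 g / (0.0032 m^2 * 24 h)
Step 3: WVTR = 18.0 / 0.0768 = 234.4 g/m^2/h

234.4 g/m^2/h


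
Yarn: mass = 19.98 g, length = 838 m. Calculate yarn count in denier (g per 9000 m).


Formula: den = (mass_g / length_m) * 9000
Substituting: den = (19.98 / 838) * 9000
Intermediate: 19.98 / 838 = 0.02384248 g/m
den = 0.02384248 * 9000 = 214.6 denier

214.6 denier


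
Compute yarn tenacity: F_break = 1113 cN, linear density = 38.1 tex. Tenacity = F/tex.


Formula: Tenacity = Breaking force / Linear density
Tenacity = 1113 cN / 38.1 tex
Tenacity = 29.21 cN/tex

29.21 cN/tex


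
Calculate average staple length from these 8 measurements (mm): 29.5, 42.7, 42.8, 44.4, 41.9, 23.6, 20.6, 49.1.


Formula: Mean = sum of lengths / count
Sum = 29.5 + 42.7 + 42.8 + 44.4 + 41.9 + 23.6 + 20.6 + 49.1
Sum = 294.6 mm
Mean = 294.6 / 8 = 36.83 mm

36.83 mm


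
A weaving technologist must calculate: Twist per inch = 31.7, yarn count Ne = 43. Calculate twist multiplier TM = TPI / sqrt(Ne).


Formula: TM = TPI / sqrt(Ne)
Step 1: sqrt(Ne) = sqrt(43) = 6.5574
Step 2: TM = 31.7 / 6.5574 = 4.83

4.83 TM


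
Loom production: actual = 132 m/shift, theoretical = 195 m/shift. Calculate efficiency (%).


Formula: Efficiency% = (Actual output / Theoretical output) * 100
Efficiency% = (132 / 195) * 100
Efficiency% = 0.676923 * 100 = 67.6923% ≈ 67.7%

67.7%


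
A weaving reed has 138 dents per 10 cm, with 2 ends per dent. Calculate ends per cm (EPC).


Formula: EPC = (dents per 10 cm * ends per dent) / 10
Step 1: Total ends per 10 cm = 138 * 2 = 276
Step 2: EPC = 276 / 10 = 27.6 ends/cm

27.6 ends/cm


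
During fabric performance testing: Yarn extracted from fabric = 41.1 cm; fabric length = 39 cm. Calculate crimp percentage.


Formula: Crimp% = ((L_yarn - L_fabric) / L_fabric) * 100
Step 1: Extension = 41.1 - 39 = 2.1 cm
Step 2: Crimp% = (2.1 / 39) * 100
Step 3: Crimp% = 0.053846 * 100 = 5.3846% ≈ 5.4%

5.4%


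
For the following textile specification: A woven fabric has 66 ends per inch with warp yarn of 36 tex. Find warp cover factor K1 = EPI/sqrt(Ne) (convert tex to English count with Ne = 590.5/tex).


Formula: K1 = EPI / sqrt(Ne), with Ne = 590.5 / tex_warp
Step 1: Ne = 590.5 / 36 = 16.403
Step 2: sqrt(Ne) = sqrt(16.403) = 4.0501
Step 3: K1 = 66 / 4.0501 = 16.3

16.3


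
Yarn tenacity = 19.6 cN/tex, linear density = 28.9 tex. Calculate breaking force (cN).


Formula: Breaking force = Tenacity * Linear density
F = 19.6 cN/tex * 28.9 tex
F = 566.44 cN

566.44 cN


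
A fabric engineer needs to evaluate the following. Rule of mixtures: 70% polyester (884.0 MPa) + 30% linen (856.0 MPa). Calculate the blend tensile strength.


Formula: Blend property = (fraction_A * property_A) + (fraction_B * property_B)
Step 1: Contribution A = 70/100 * 884.0 MPa = 618.8 MPa
Step 2: Contribution B = 30/100 * 856.0 MPa = 256.8 MPa
Step 3: Blend tensile strength = 618.8 + 256.8 = 875.6 MPa

875.6 MPa


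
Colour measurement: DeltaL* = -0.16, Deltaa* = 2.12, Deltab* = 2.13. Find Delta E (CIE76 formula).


Formula: Delta E = sqrt(dL*^2 + da*^2 + db*^2)
Step 1: dL*^2 = (-0.16)^2 = 0.0256
Step 2: da*^2 = 2.12^2 = 4.4944
Step 3: db*^2 = 2.13^2 = 4.5369
Step 4: Sum = 0.0256 + 4.4944 + 4.5369 = 9.0569
Step 5: Delta E = sqrt(9.0569) = 3.01

3.01 Delta E


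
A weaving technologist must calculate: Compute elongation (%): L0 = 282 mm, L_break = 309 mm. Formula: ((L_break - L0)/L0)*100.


Formula: Elongation (%) = ((L_break - L0) / L0) * 100
Step 1: Extension = 309 - 282 = 27 mm
Step 2: Elongation = (27 / 282) * 100
Step 3: Elongation = 0.095745 * 100 = 9.5745% ≈ 9.6%

9.6%


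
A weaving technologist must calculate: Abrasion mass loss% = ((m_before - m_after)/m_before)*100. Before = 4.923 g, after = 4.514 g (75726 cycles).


Formula: Mass loss% = ((m_before - m_after) / m_before) * 100
Step 1: Mass loss = 4.923 - 4.514 = 0.409 g
Step 2: Ratio = 0.409 / 4.923 = 0.0830794
Step 3: Mass loss% = 0.0830794 * 100 = 8.30794% ≈ 8.31%

8.31%


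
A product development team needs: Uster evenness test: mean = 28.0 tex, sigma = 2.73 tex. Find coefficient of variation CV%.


Formula: CV% = (standard deviation / mean) * 100
Step 1: Ratio = 2.73 / 28.0 = 0.0975
Step 2: CV% = 0.0975 * 100 = 9.75% ≈ 9.8%

9.8%


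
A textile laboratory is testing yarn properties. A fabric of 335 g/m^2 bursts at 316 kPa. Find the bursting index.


Formula: Bursting Index = Bursting Strength / Fabric GSM
BI = 316 kPa / 335 g/m^2
BI = 0.943 kPa/(g/m^2)

0.943 kPa/(g/m^2)


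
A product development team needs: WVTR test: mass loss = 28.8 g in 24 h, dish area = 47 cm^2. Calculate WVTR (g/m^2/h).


Formula: WVTR = mass_loss / (area * time)
Step 1: Convert area: 47 cm^2 = 0.0047 m^2
Step 2: WVTR = 28.8 g / (0.0047 m^2 * 24 h)
Step 3: WVTR = 28.8 / 0.1128 = 255.3 g/m^2/h

255.3 g/m^2/h


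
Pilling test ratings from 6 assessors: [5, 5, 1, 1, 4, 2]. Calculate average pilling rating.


Formula: Mean = sum / count
Sum = 5 + 5 + 1 + 1 + 4 + 2 = 18
Mean = 18 / 6 = 3.0

3.0


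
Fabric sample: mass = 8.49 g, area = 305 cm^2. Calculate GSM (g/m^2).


Formula: GSM = mass_g / area_m2
Step 1: Convert area: 305 cm^2 = 305 / 10000 = 0.0305 m^2
Step 2: GSM = 8.49 g / 0.0305 m^2 = 278.4 g/m^2

278.4 g/m^2


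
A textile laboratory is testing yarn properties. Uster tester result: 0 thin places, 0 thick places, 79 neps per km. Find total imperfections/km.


Formula: Total = thin places + thick places + neps
Total = 0 + 0 + 79
Total = 79 imperfections/km

79 imperfections/km


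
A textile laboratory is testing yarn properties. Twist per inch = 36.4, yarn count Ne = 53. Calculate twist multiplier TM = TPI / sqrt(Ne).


Formula: TM = TPI / sqrt(Ne)
Step 1: sqrt(Ne) = sqrt(53) = 7.2801
Step 2: TM = 36.4 / 7.2801 = 5.00

5.00 TM


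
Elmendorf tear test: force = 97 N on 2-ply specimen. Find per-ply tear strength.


Formula: Per-ply strength = Total force / Number of plies
Per-ply = 97 N / 2
Per-ply = 48.5 N

48.5 N


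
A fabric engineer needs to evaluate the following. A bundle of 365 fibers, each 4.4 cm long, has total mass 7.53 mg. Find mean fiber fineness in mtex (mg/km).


Formula: fineness (mtex) = mass (mg) / total length (km) = (mass_mg / total_length_m) * 1000
Step 1: Convert fiber length: 4.4 cm = 0.044 m
Step 2: Total fiber length = 365 * 0.044 = 16.06 m
Step 3: Linear density = 7.53 mg / 16.06 m = 0.4689 mg/m
Step 4: fineness = 0.4689 * 1000 = 468.9 mtex

468.9 mtex


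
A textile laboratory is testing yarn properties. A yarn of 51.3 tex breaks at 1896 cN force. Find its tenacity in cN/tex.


Formula: Tenacity = Breaking force / Linear density
Tenacity = 1896 cN / 51.3 tex
Tenacity = 36.96 cN/tex

36.96 cN/tex


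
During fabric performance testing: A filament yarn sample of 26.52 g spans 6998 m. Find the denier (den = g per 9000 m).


Formula: den = (mass_g / length_m) * 9000
Substituting: den = (26.52 / 6998) * 9000
Intermediate: 26.52 / 6998 = 0.00378965 g/m
den = 0.00378965 * 9000 = 34.1 denier

34.1 denier


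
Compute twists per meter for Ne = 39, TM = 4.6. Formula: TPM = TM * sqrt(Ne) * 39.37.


Formula: TPM = TM * sqrt(Ne) * 39.37
Step 1: sqrt(Ne) = sqrt(39) = 6.245
Step 2: TM * sqrt(Ne) = 4.6 * 6.245 = 28.727
Step 3: TPM = 28.727 * 39.37 = 1131 twists/m

1131 twists/m


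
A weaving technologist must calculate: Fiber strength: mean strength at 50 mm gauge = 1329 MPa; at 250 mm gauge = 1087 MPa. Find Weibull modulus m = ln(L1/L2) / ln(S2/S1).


Formula: m = ln(L1/L2) / ln(S2/S1)
Step 1: ln(L1/L2) = ln(50/250) = -1.60944
Step 2: S2/S1 = 1087/1329 = 0.81791
Step 3: ln(S2/S1) = ln(0.81791) = -0.20100
Step 4: m = -1.60944 / -0.20100 = 8.01

8.01 (Weibull m)


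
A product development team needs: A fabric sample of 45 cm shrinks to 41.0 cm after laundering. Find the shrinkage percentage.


Formula: Shrinkage% = ((L_before - L_after) / L_before) * 100
Step 1: Shrinkage = 45 - 41.0 = 4.0 cm
Step 2: Shrinkage% = (4.0 / 45) * 100
Step 3: Shrinkage% = 0.088889 * 100 = 8.8889% ≈ 8.9%

8.9%


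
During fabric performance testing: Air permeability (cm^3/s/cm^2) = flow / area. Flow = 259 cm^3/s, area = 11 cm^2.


Formula: Air Permeability = Airflow / Test Area
AP = 259 cm^3/s / 11 cm^2
AP = 23.5 cm^3/s/cm^2

23.5 cm^3/s/cm^2


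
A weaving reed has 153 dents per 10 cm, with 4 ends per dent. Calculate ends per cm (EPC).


Formula: EPC = (dents per 10 cm * ends per dent) / 10
Step 1: Total ends per 10 cm = 153 * 4 = 612
Step 2: EPC = 612 / 10 = 61.2 ends/cm

61.2 ends/cm


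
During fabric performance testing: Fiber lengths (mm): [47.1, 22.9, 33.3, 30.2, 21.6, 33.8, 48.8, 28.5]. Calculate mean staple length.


Formula: Mean = sum of lengths / count
Sum = 47.1 + 22.9 + 33.3 + 30.2 + 21.6 + 33.8 + 48.8 + 28.5
Sum = 266.2 mm
Mean = 266.2 / 8 = 33.28 mm

33.28 mm


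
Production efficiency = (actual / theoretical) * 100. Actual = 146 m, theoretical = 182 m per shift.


Formula: Efficiency% = (Actual output / Theoretical output) * 100
Efficiency% = (146 / 182) * 100
Efficiency% = 0.802198 * 100 = 80.2198% ≈ 80.2%

80.2%


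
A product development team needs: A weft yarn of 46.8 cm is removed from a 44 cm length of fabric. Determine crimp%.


Formula: Crimp% = ((L_yarn - L_fabric) / L_fabric) * 100
Step 1: Extension = 46.8 - 44 = 2.8 cm
Step 2: Crimp% = (2.8 / 44) * 100
Step 3: Crimp% = 0.063636 * 100 = 6.3636% ≈ 6.4%

6.4%


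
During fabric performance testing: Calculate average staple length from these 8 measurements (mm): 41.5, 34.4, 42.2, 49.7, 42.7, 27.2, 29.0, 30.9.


Formula: Mean = sum of lengths / count
Sum = 41.5 + 34.4 + 42.2 + 49.7 + 42.7 + 27.2 + 29.0 + 30.9
Sum = 297.6 mm
Mean = 297.6 / 8 = 37.20 mm

37.20 mm


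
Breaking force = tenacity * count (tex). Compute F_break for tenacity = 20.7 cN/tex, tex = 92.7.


Formula: Breaking force = Tenacity * Linear density
F = 20.7 cN/tex * 92.7 tex
F = 1918.89 cN

1918.89 cN


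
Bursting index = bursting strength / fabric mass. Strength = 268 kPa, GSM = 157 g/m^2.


Formula: Bursting Index = Bursting Strength / Fabric GSM
BI = 268 kPa / 157 g/m^2
BI = 1.707 kPa/(g/m^2)

1.707 kPa/(g/m^2)


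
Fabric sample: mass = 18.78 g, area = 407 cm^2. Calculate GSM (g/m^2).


Formula: GSM = mass_g / area_m2
Step 1: Convert area: 407 cm^2 = 407 / 10000 = 0.0407 m^2
Step 2: GSM = 18.78 g / 0.0407 m^2 = 461.4 g/m^2

461.4 g/m^2


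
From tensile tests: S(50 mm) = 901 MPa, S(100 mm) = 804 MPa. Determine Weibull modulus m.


Formula: m = ln(L1/L2) / ln(S2/S1)
Step 1: ln(L1/L2) = ln(50/100) = -0.69315
Step 2: S2/S1 = 804/901 = 0.89234
Step 3: ln(S2/S1) = ln(0.89234) = -0.11391
Step 4: m = -0.69315 / -0.11391 = 6.09

6.09 (Weibull m)


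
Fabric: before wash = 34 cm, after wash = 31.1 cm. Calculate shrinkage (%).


Formula: Shrinkage% = ((L_before - L_after) / L_before) * 100
Step 1: Shrinkage = 34 - 31.1 = 2.9 cm
Step 2: Shrinkage% = (2.9 / 34) * 100
Step 3: Shrinkage% = 0.085294 * 100 = 8.5294% ≈ 8.5%

8.5%


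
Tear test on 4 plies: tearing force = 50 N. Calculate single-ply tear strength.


Formula: Per-ply strength = Total force / Number of plies
Per-ply = 50 N / 4
Per-ply = 12.5 N

12.5 N


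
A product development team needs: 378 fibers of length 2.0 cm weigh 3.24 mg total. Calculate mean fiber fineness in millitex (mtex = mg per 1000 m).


Formula: fineness (mtex) = mass (mg) / total length (km) = (mass_mg / total_length_m) * 1000
Step 1: Convert fiber length: 2.0 cm = 0.02 m
Step 2: Total fiber length = 378 * 0.02 = 7.56 m
Step 3: Linear density = 3.24 mg / 7.56 m = 0.4286 mg/m
Step 4: fineness = 0.4286 * 1000 = 428.6 mtex

428.6 mtex


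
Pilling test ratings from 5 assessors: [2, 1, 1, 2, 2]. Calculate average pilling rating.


Formula: Mean = sum / count
Sum = 2 + 1 + 1 + 2 + 2 = 8
Mean = 8 / 5 = 1.6

1.6


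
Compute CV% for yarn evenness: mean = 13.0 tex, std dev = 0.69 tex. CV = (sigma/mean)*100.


Formula: CV% = (standard deviation / mean) * 100
Step 1: Ratio = 0.69 / 13.0 = 0.053077
Step 2: CV% = 0.053077 * 100 = 5.3077% ≈ 5.3%

5.3%


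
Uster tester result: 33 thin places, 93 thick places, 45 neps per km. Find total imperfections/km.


Formula: Total = thin places + thick places + neps
Total = 33 + 93 + 45
Total = 171 imperfections/km

171 imperfections/km


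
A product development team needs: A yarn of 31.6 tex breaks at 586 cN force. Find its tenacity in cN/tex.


Formula: Tenacity = Breaking force / Linear density
Tenacity = 586 cN / 31.6 tex
Tenacity = 18.54 cN/tex

18.54 cN/tex


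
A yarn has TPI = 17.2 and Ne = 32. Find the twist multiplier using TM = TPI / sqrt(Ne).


Formula: TM = TPI / sqrt(Ne)
Step 1: sqrt(Ne) = sqrt(32) = 5.6569
Step 2: TM = 17.2 / 5.6569 = 3.04

3.04 TM


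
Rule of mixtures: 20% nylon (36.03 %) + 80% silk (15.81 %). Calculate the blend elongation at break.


Formula: Blend property = (fraction_A * property_A) + (fraction_B * property_B)
Step 1: Contribution A = 20/100 * 36.03 % = 7.206 %
Step 2: Contribution B = 80/100 * 15.81 % = 12.648 %
Step 3: Blend elongation at break = 7.206 + 12.648 = 19.854 %

19.854 %


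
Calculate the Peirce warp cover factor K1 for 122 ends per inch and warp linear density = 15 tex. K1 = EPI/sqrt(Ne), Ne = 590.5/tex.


Formula: K1 = EPI / sqrt(Ne), with Ne = 590.5 / tex_warp
Step 1: Ne = 590.5 / 15 = 39.367
Step 2: sqrt(Ne) = sqrt(39.367) = 6.2743
Step 3: K1 = 122 / 6.2743 = 19.4

19.4


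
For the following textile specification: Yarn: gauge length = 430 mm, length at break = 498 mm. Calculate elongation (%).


Formula: Elongation (%) = ((L_break - L0) / L0) * 100
Step 1: Extension = 498 - 430 = 68 mm
Step 2: Elongation = (68 / 430) * 100
Step 3: Elongation = 0.15814 * 100 = 15.814% ≈ 15.8%

15.8%


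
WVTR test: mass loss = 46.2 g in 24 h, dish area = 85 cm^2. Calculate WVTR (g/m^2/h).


Formula: WVTR = mass_loss / (area * time)
Step 1: Convert area: 85 cm^2 = 0.0085 m^2
Step 2: WVTR = 46.2 g / (0.0085 m^2 * 24 h)
Step 3: WVTR = 46.2 / 0.204 = 226.5 g/m^2/h

226.5 g/m^2/h


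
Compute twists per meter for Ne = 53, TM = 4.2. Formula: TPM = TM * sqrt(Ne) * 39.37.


Formula: TPM = TM * sqrt(Ne) * 39.37
Step 1: sqrt(Ne) = sqrt(53) = 7.2801
Step 2: TM * sqrt(Ne) = 4.2 * 7.2801 = 30.5764
Step 3: TPM = 30.5764 * 39.37 = 1204 twists/m

1204 twists/m


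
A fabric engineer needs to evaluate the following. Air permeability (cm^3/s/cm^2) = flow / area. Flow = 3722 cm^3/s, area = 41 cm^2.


Formula: Air Permeability = Airflow / Test Area
AP = 3722 cm^3/s / 41 cm^2
AP = 90.8 cm^3/s/cm^2

90.8 cm^3/s/cm^2


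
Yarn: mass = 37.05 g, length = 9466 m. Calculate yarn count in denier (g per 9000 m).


Formula: den = (mass_g / length_m) * 9000
Substituting: den = (37.05 / 9466) * 9000
Intermediate: 37.05 / 9466 = 0.00391401 g/m
den = 0.00391401 * 9000 = 35.2 denier

35.2 denier


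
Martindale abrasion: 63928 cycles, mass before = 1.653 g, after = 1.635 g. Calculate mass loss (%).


Formula: Mass loss% = ((m_before - m_after) / m_before) * 100
Step 1: Mass loss = 1.653 - 1.635 = 0.018 g
Step 2: Ratio = 0.018 / 1.653 = 0.0108893
Step 3: Mass loss% = 0.0108893 * 100 = 1.08893% ≈ 1.09%

1.09%


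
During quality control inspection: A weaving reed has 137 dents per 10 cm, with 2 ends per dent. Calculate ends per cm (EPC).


Formula: EPC = (dents per 10 cm * ends per dent) / 10
Step 1: Total ends per 10 cm = 137 * 2 = 274
Step 2: EPC = 274 / 10 = 27.4 ends/cm

27.4 ends/cm


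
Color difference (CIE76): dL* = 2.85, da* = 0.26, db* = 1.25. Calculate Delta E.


Formula: Delta E = sqrt(dL*^2 + da*^2 + db*^2)
Step 1: dL*^2 = 2.85^2 = 8.1225
Step 2: da*^2 = 0.26^2 = 0.0676
Step 3: db*^2 = 1.25^2 = 1.5625
Step 4: Sum = 8.1225 + 0.0676 + 1.5625 = 9.7526
Step 5: Delta E = sqrt(9.7526) = 3.12

3.12 Delta E


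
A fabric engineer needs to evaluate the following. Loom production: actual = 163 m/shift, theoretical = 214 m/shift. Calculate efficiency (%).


Formula: Efficiency% = (Actual output / Theoretical output) * 100
Efficiency% = (163 / 214) * 100
Efficiency% = 0.761682 * 100 = 76.1682% ≈ 76.2%

76.2%


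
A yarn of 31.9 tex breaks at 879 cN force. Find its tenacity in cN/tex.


Formula: Tenacity = Breaking force / Linear density
Tenacity = 879 cN / 31.9 tex
Tenacity = 27.55 cN/tex

27.55 cN/tex


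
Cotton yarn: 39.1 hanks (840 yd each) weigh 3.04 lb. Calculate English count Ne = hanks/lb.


Formula: Ne = hanks / mass_lb
Substituting: Ne = 39.1 / 3.04
Ne = 12.9

12.9 Ne


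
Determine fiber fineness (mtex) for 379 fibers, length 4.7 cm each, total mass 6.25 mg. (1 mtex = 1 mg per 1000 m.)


Formula: fineness (mtex) = mass (mg) / total length (km) = (mass_mg / total_length_m) * 1000
Step 1: Convert fiber length: 4.7 cm = 0.047 m
Step 2: Total fiber length = 379 * 0.047 = 17.813 m
Step 3: Linear density = 6.25 mg / 17.813 m = 0.3509 mg/m
Step 4: fineness = 0.3509 * 1000 = 350.9 mtex

350.9 mtex


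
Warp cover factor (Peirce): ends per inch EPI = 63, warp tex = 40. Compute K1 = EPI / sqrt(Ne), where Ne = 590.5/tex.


Formula: K1 = EPI / sqrt(Ne), with Ne = 590.5 / tex_warp
Step 1: Ne = 590.5 / 40 = 14.763
Step 2: sqrt(Ne) = sqrt(14.763) = 3.8423
Step 3: K1 = 63 / 3.8423 = 16.4

16.4


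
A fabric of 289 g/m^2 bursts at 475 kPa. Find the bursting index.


Formula: Bursting Index = Bursting Strength / Fabric GSM
BI = 475 kPa / 289 g/m^2
BI = 1.644 kPa/(g/m^2)

1.644 kPa/(g/m^2)


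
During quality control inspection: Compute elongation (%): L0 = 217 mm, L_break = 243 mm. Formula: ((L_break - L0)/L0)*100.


Formula: Elongation (%) = ((L_break - L0) / L0) * 100
Step 1: Extension = 243 - 217 = 26 mm
Step 2: Elongation = (26 / 217) * 100
Step 3: Elongation = 0.119816 * 100 = 11.9816% ≈ 12.0%

12.0%


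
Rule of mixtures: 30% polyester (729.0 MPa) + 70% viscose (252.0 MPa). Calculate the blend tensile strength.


Formula: Blend property = (fraction_A * property_A) + (fraction_B * property_B)
Step 1: Contribution A = 30/100 * 729.0 MPa = 218.7 MPa
Step 2: Contribution B = 70/100 * 252.0 MPa = 176.4 MPa
Step 3: Blend tensile strength = 218.7 + 176.4 = 395.1 MPa

395.1 MPa


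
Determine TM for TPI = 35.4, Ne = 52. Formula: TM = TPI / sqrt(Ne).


Formula: TM = TPI / sqrt(Ne)
Step 1: sqrt(Ne) = sqrt(52) = 7.2111
Step 2: TM = 35.4 / 7.2111 = 4.91

4.91 TM


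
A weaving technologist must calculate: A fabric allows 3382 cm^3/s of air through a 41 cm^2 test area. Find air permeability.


Formula: Air Permeability = Airflow / Test Area
AP = 3382 cm^3/s / 41 cm^2
AP = 82.5 cm^3/s/cm^2

82.5 cm^3/s/cm^2


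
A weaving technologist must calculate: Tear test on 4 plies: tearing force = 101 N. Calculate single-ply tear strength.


Formula: Per-ply strength = Total force / Number of plies
Per-ply = 101 N / 4
Per-ply = 25.25 N

25.25 N


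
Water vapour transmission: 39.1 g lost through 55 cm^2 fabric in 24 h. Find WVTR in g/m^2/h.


Formula: WVTR = mass_loss / (area * time)
Step 1: Convert area: 55 cm^2 = 0.0055 m^2
Step 2: WVTR = 39.1 g / (0.0055 m^2 * 24 h)
Step 3: WVTR = 39.1 / 0.132 = 296.2 g/m^2/h

296.2 g/m^2/h


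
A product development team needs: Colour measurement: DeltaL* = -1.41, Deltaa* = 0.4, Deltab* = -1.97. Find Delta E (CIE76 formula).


Formula: Delta E = sqrt(dL*^2 + da*^2 + db*^2)
Step 1: dL*^2 = (-1.41)^2 = 1.9881
Step 2: da*^2 = 0.4^2 = 0.16
Step 3: db*^2 = (-1.97)^2 = 3.8809
Step 4: Sum = 1.9881 + 0.16 + 3.8809 = 6.029
Step 5: Delta E = sqrt(6.029) = 2.46

2.46 Delta E


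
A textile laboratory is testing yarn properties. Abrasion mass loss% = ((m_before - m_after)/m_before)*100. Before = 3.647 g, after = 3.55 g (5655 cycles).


Formula: Mass loss% = ((m_before - m_after) / m_before) * 100
Step 1: Mass loss = 3.647 - 3.55 = 0.097 g
Step 2: Ratio = 0.097 / 3.647 = 0.0265972
Step 3: Mass loss% = 0.0265972 * 100 = 2.65972% ≈ 2.66%

2.66%


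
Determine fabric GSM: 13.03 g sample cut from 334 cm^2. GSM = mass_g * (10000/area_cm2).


Formula: GSM = mass_g / area_m2
Step 1: Convert area: 334 cm^2 = 334 / 10000 = 0.0334 m^2
Step 2: GSM = 13.03 g / 0.0334 m^2 = 390.1 g/m^2

390.1 g/m^2


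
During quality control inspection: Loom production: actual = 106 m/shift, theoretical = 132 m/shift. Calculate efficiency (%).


Formula: Efficiency% = (Actual output / Theoretical output) * 100
Efficiency% = (106 / 132) * 100
Efficiency% = 0.80303 * 100 = 80.303% ≈ 80.3%

80.3%


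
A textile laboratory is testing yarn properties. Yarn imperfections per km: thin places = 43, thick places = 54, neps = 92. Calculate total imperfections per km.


Formula: Total = thin places + thick places + neps
Total = 43 + 54 + 92
Total = 189 imperfections/km

189 imperfections/km


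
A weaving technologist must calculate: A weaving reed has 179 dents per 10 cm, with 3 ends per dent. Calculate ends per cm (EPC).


Formula: EPC = (dents per 10 cm * ends per dent) / 10
Step 1: Total ends per 10 cm = 179 * 3 = 537
Step 2: EPC = 537 / 10 = 53.7 ends/cm

53.7 ends/cm


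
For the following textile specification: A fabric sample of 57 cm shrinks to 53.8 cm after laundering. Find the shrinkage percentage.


Formula: Shrinkage% = ((L_before - L_after) / L_before) * 100
Step 1: Shrinkage = 57 - 53.8 = 3.2 cm
Step 2: Shrinkage% = (3.2 / 57) * 100
Step 3: Shrinkage% = 0.05614 * 100 = 5.614% ≈ 5.6%

5.6%


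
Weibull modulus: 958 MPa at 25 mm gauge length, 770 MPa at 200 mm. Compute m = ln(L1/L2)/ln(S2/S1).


Formula: m = ln(L1/L2) / ln(S2/S1)
Step 1: ln(L1/L2) = ln(25/200) = -2.07944
Step 2: S2/S1 = 770/958 = 0.80376
Step 3: ln(S2/S1) = ln(0.80376) = -0.21845
Step 4: m = -2.07944 / -0.21845 = 9.52

9.52 (Weibull m)


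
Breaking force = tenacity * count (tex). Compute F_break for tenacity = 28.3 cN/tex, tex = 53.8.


Formula: Breaking force = Tenacity * Linear density
F = 28.3 cN/tex * 53.8 tex
F = 1522.54 cN

1522.54 cN


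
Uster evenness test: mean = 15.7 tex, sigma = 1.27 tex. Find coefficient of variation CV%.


Formula: CV% = (standard deviation / mean) * 100
Step 1: Ratio = 1.27 / 15.7 = 0.080892
Step 2: CV% = 0.080892 * 100 = 8.0892% ≈ 8.1%

8.1%


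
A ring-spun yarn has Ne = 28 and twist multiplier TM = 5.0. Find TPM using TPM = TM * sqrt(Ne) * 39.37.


Formula: TPM = TM * sqrt(Ne) * 39.37
Step 1: sqrt(Ne) = sqrt(28) = 5.2915
Step 2: TM * sqrt(Ne) = 5.0 * 5.2915 = 26.4575
Step 3: TPM = 26.4575 * 39.37 = 1042 twists/m

1042 twists/m


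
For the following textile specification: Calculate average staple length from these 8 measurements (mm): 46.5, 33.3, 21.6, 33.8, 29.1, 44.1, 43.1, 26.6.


Formula: Mean = sum of lengths / count
Sum = 46.5 + 33.3 + 21.6 + 33.8 + 29.1 + 44.1 + 43.1 + 26.6
Sum = 278.1 mm
Mean = 278.1 / 8 = 34.76 mm

34.76 mm


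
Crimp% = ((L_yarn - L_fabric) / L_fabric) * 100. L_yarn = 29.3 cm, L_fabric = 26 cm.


Formula: Crimp% = ((L_yarn - L_fabric) / L_fabric) * 100
Step 1: Extension = 29.3 - 26 = 3.3 cm
Step 2: Crimp% = (3.3 / 26) * 100
Step 3: Crimp% = 0.126923 * 100 = 12.6923% ≈ 12.7%

12.7%


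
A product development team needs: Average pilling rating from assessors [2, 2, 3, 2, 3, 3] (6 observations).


Formula: Mean = sum / count
Sum = 2 + 2 + 3 + 2 + 3 + 3 = 15
Mean = 15 / 6 = 2.5

2.5


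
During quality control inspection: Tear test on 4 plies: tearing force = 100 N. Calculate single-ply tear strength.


Formula: Per-ply strength = Total force / Number of plies
Per-ply = 100 N / 4
Per-ply = 25 N

25 N


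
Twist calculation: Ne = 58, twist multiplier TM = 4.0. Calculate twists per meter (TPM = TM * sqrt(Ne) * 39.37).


Formula: TPM = TM * sqrt(Ne) * 39.37
Step 1: sqrt(Ne) = sqrt(58) = 7.6158
Step 2: TM * sqrt(Ne) = 4.0 * 7.6158 = 30.4632
Step 3: TPM = 30.4632 * 39.37 = 1199 twists/m

1199 twists/m


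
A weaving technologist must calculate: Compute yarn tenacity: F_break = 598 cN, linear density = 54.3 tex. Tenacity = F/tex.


Formula: Tenacity = Breaking force / Linear density
Tenacity = 598 cN / 54.3 tex
Tenacity = 11.01 cN/tex

11.01 cN/tex


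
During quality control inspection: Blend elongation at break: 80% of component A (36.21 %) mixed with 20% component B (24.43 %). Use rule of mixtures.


Formula: Blend property = (fraction_A * property_A) + (fraction_B * property_B)
Step 1: Contribution A = 80/100 * 36.21 % = 28.968 %
Step 2: Contribution B = 20/100 * 24.43 % = 4.886 %
Step 3: Blend elongation at break = 28.968 + 4.886 = 33.854 %

33.854 %


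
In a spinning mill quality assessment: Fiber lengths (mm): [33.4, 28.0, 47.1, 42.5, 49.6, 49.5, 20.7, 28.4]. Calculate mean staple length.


Formula: Mean = sum of lengths / count
Sum = 33.4 + 28.0 + 47.1 + 42.5 + 49.6 + 49.5 + 20.7 + 28.4
Sum = 299.2 mm
Mean = 299.2 / 8 = 37.40 mm

37.40 mm


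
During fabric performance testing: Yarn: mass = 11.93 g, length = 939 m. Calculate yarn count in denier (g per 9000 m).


Formula: den = (mass_g / length_m) * 9000
Substituting: den = (11.93 / 939) * 9000
Intermediate: 11.93 / 939 = 0.01270501 g/m
den = 0.01270501 * 9000 = 114.3 denier

114.3 denier


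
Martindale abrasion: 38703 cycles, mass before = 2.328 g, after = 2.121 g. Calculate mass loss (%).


Formula: Mass loss% = ((m_before - m_after) / m_before) * 100
Step 1: Mass loss = 2.328 - 2.121 = 0.207 g
Step 2: Ratio = 0.207 / 2.328 = 0.0889175
Step 3: Mass loss% = 0.0889175 * 100 = 8.89175% ≈ 8.89%

8.89%


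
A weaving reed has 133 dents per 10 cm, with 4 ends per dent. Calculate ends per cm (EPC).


Formula: EPC = (dents per 10 cm * ends per dent) / 10
Step 1: Total ends per 10 cm = 133 * 4 = 532
Step 2: EPC = 532 / 10 = 53.2 ends/cm

53.2 ends/cm


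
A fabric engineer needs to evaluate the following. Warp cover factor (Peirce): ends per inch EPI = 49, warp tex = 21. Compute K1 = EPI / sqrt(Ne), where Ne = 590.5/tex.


Formula: K1 = EPI / sqrt(Ne), with Ne = 590.5 / tex_warp
Step 1: Ne = 590.5 / 21 = 28.119
Step 2: sqrt(Ne) = sqrt(28.119) = 5.3027
Step 3: K1 = 49 / 5.3027 = 9.2

9.2


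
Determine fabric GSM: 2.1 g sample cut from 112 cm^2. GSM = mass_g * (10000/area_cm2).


Formula: GSM = mass_g / area_m2
Step 1: Convert area: 112 cm^2 = 112 / 10000 = 0.0112 m^2
Step 2: GSM = 2.1 g / 0.0112 m^2 = 187.5 g/m^2

187.5 g/m^2


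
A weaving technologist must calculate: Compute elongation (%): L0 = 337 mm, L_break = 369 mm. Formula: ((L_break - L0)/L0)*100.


Formula: Elongation (%) = ((L_break - L0) / L0) * 100
Step 1: Extension = 369 - 337 = 32 mm
Step 2: Elongation = (32 / 337) * 100
Step 3: Elongation = 0.094955 * 100 = 9.4955% ≈ 9.5%

9.5%


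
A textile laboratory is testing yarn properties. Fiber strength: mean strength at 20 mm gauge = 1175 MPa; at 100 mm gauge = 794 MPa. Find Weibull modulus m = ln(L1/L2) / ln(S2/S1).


Formula: m = ln(L1/L2) / ln(S2/S1)
Step 1: ln(L1/L2) = ln(20/100) = -1.60944
Step 2: S2/S1 = 794/1175 = 0.67574
Step 3: ln(S2/S1) = ln(0.67574) = -0.39195
Step 4: m = -1.60944 / -0.39195 = 4.11

4.11 (Weibull m)
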